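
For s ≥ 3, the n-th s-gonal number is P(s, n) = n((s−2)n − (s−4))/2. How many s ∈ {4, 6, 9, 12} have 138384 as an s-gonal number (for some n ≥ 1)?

1

s = 4: P(4, 372) = 138384. ✓
s = 6: P(6, 263) = 138075 and P(6, 264) = 139128; 138384 is not s-gonal.
s = 9: P(9, 199) = 138106 and P(9, 200) = 139500; 138384 is not s-gonal.
s = 12: P(12, 166) = 137116 and P(12, 167) = 138777; 138384 is not s-gonal.
Hits: s ∈ {4} → 1.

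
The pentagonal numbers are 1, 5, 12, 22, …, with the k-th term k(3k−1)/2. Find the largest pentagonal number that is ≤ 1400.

Solve n(3n−1)/2 ≤ 1400 for integer n.
n = 30 gives 1335 ≤ 1400, while n = 31 gives 1426 > 1400; so the answer is 1335.

1335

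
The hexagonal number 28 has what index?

4

Set n(2n−1) = 28, giving 2n² − n − 28 = 0.
The discriminant is 1 + 8·28 = 225, and √225 = 15.
So n = (1 + 15) / 4 = 16/4 = 4.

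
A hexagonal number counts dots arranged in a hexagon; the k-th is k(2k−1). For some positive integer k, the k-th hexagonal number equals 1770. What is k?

30

Set n(2n−1) = 1770, giving 2n² − n − 1770 = 0.
The discriminant is 1 + 8·1770 = 14161, and √14161 = 119.
So n = (1 + 119) / 4 = 120/4 = 30.
Check: 30·(2·30 − 1) = 1770. ✓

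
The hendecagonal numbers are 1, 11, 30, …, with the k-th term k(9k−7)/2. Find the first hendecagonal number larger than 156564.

156706

Solve n(9n−7)/2 > 156564 for integer n.
The largest n with value ≤ 156564 is 186 (since 155031 ≤ 156564 < 156706), so the first above is n = 187, value 156706.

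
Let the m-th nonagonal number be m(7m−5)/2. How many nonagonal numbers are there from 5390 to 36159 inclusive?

The n-th nonagonal number is n(7n−5)/2.
Smallest index with value ≥ 5390: n = 40 (giving 5500).
Largest index with value ≤ 36159: n = 102 (giving 36159).
Indices 40 through 102: 63 terms.

63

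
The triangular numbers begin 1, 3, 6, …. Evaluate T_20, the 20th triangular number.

The 20th triangular number is n(n+1)/2 with n = 20.
20·21/2 = 420/2 = 210.

210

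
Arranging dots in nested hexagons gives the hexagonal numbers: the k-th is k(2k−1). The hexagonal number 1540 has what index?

Set n(2n−1) = 1540, giving 2n² − n − 1540 = 0.
So n = (1 + 111) / 4 = 112/4 = 28.
Check: 28·(2·28 − 1) = 1540. ✓

28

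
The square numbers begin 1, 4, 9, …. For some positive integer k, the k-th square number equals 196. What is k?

We need n² = 196, so n = √196 = 14.
Check: 14² = 196. ✓

14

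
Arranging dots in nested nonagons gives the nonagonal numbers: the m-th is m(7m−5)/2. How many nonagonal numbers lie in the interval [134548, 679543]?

244

The n-th nonagonal number is n(7n−5)/2.
Smallest index with value ≥ 134548: n = 197 (giving 135339).
Largest index with value ≤ 679543: n = 440 (giving 676500).
Indices 197 through 440: 244 terms.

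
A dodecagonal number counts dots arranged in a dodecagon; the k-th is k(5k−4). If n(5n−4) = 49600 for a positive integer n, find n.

100

Set n(5n−4) = 49600, giving 5n² − 4n − 49600 = 0.
So n = (4 + 996) / 10 = 1000/10 = 100.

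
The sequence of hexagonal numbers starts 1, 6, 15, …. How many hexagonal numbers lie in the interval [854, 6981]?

39

The n-th hexagonal number is n(2n−1).
Smallest index with value ≥ 854: n = 21 (giving 861).
Largest index with value ≤ 6981: n = 59 (giving 6903).
Indices 21 through 59: 39 terms.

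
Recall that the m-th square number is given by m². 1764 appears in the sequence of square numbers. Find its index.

42

We need n² = 1764, so n = √1764 = 42.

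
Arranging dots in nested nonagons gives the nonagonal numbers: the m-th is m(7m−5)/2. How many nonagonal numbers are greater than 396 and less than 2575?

16

The n-th nonagonal number is n(7n−5)/2.
Smallest index with value > 396: n = 12 (giving 474).
Largest index with value < 2575: n = 27 (giving 2484).
Indices 12 through 27: 16 terms.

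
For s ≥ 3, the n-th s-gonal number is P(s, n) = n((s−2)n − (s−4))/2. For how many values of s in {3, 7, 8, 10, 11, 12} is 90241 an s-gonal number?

1

s = 3: P(3, 424) = 90100 and P(3, 425) = 90525; 90241 is not s-gonal.
s = 7: P(7, 190) = 89965 and P(7, 191) = 90916; 90241 is not s-gonal.
s = 8: P(8, 173) = 89441 and P(8, 174) = 90480; 90241 is not s-gonal.
s = 10: P(10, 150) = 89550 and P(10, 151) = 90751; 90241 is not s-gonal.
s = 11: P(11, 142) = 90241. ✓
s = 12: P(12, 134) = 89244 and P(12, 135) = 90585; 90241 is not s-gonal.
Hits: s ∈ {11} → 1.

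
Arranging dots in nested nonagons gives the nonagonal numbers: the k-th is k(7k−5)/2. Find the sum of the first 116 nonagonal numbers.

Σ i(7i−5)/2 = (7Σi² − 5Σi) / 2 over i = 1..116.
Σi = 6786 and Σi² = 527046.
(7·527046 − 5·6786) / 2 = 3655392/2 = 1827696.

1827696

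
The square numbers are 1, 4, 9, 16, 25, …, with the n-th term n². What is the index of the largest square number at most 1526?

Solve n² ≤ 1526 for integer n.
n = 39 gives 1521 ≤ 1526, while n = 40 gives 1600 > 1526; so the answer is index 39.

39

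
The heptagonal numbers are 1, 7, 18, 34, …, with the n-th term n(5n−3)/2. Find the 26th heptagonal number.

The 26th heptagonal number is n(5n−3)/2 with n = 26.
26·(5·26 − 3)/2 = 26·127/2 = 1651.

1651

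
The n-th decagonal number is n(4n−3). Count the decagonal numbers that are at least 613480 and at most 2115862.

The n-th decagonal number is n(4n−3).
Smallest index with value ≥ 613480: n = 392 (giving 613480).
Largest index with value ≤ 2115862: n = 727 (giving 2111935).
Indices 392 through 727: 336 terms.

336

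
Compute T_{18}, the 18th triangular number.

The 18th triangular number is n(n+1)/2 with n = 18.
18·19/2 = 342/2 = 171.

171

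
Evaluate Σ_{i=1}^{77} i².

Σ_{i=1}^{77} i² = 77·78·155/6 = 155155.

155155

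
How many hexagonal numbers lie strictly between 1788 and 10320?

The n-th hexagonal number is n(2n−1).
Smallest index with value > 1788: n = 31 (giving 1891).
Largest index with value < 10320: n = 72 (giving 10296).
Indices 31 through 72: 42 terms.

42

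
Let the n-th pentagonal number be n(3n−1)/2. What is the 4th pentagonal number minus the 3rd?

10

Consecutive pentagonal numbers differ by 3n − 2: here 3·4 − 2 = 10.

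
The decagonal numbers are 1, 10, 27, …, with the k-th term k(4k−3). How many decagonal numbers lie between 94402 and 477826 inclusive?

193

The n-th decagonal number is n(4n−3).
Smallest index with value ≥ 94402: n = 154 (giving 94402).
Largest index with value ≤ 477826: n = 346 (giving 477826).
Indices 154 through 346: 193 terms.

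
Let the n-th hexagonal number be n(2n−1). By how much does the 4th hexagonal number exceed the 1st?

4·(2·4 − 1) = 28 and 1·(2·1 − 1) = 1.
Difference: 28 − 1 = 27.

27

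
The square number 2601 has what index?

51

We need n² = 2601, so n = √2601 = 51.
Check: 51² = 2601. ✓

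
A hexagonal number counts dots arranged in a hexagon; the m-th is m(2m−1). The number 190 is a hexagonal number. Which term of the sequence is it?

10

Set n(2n−1) = 190, giving 2n² − n − 190 = 0.
So n = (1 + 39) / 4 = 40/4 = 10.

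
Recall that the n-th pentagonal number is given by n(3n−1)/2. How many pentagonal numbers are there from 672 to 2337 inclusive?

18

The n-th pentagonal number is n(3n−1)/2.
Smallest index with value ≥ 672: n = 22 (giving 715).
Largest index with value ≤ 2337: n = 39 (giving 2262).
Indices 22 through 39: 18 terms.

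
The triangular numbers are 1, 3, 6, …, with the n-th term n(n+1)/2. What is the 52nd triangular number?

The 52nd triangular number is n(n+1)/2 with n = 52.
52·53/2 = 2756/2 = 1378.

1378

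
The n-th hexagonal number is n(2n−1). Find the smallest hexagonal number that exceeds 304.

Solve n(2n−1) > 304 for integer n.
The largest n with value ≤ 304 is 12 (since 276 ≤ 304 < 325), so the first above is n = 13, value 325.

325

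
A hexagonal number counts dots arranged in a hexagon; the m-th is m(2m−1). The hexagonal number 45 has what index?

Set n(2n−1) = 45, giving 2n² − n − 45 = 0.
The discriminant is 1 + 8·45 = 361, and √361 = 19.
So n = (1 + 19) / 4 = 20/4 = 5.

5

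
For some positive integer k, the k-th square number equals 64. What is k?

We need n² = 64, so n = √64 = 8.

8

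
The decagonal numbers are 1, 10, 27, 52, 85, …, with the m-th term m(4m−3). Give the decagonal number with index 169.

The 169th decagonal number is n(4n−3) with n = 169.
169·(4·169 − 3) = 169·673 = 113737.

113737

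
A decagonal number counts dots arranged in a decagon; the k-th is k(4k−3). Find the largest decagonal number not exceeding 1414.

Solve n(4n−3) ≤ 1414 for integer n.
n = 19 gives 1387 ≤ 1414, while n = 20 gives 1540 > 1414; so the answer is 1387.

1387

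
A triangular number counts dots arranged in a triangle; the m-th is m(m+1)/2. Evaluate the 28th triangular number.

28·29/2 = 812/2 = 406.

406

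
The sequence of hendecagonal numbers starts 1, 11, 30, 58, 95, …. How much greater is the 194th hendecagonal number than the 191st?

194·(9·194 − 7)/2 = 168683 and 191·(9·191 − 7)/2 = 163496.
Difference: 168683 − 163496 = 5187.

5187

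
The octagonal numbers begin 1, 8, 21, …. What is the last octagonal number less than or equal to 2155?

2133

Solve n(3n−2) ≤ 2155 for integer n.
n = 27 gives 2133 ≤ 2155, while n = 28 gives 2296 > 2155; so the answer is 2133.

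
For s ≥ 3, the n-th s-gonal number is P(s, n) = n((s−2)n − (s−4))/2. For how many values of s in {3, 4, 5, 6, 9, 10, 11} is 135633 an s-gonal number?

1

s = 3: P(3, 520) = 135460 and P(3, 521) = 135981; 135633 is not s-gonal.
s = 4: P(4, 368) = 135424 and P(4, 369) = 136161; 135633 is not s-gonal.
s = 5: P(5, 300) = 134850 and P(5, 301) = 135751; 135633 is not s-gonal.
s = 6: P(6, 260) = 134940 and P(6, 261) = 135981; 135633 is not s-gonal.
s = 9: P(9, 197) = 135339 and P(9, 198) = 136719; 135633 is not s-gonal.
s = 10: P(10, 184) = 134872 and P(10, 185) = 136345; 135633 is not s-gonal.
s = 11: P(11, 174) = 135633. ✓
Hits: s ∈ {11} → 1.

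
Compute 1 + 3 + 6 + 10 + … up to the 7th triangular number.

Σ i(i+1)/2 = (Σi² + Σi) / 2 over i = 1..7.
Σi = 28 and Σi² = 140.
(1·140 + 1·28) / 2 = 168/2 = 84.

84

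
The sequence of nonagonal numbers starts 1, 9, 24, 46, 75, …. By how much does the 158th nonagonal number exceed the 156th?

158·(7·158 − 5)/2 = 86979 and 156·(7·156 − 5)/2 = 84786.
Difference: 86979 − 84786 = 2193.

2193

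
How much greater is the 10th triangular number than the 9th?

Consecutive triangular numbers differ by n: T_{10} − T_{9} = 10.

10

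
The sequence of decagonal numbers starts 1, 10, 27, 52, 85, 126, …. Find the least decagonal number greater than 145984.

Solve n(4n−3) > 145984 for integer n.
The largest n with value ≤ 145984 is 191 (since 145351 ≤ 145984 < 146880), so the first above is n = 192, value 146880.

146880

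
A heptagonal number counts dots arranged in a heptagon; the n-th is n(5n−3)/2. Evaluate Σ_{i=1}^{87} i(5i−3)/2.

552508

Σ i(5i−3)/2 = (5Σi² − 3Σi) / 2 over i = 1..87.
Σi = 3828 and Σi² = 223300.
(5·223300 − 3·3828) / 2 = 1105016/2 = 552508.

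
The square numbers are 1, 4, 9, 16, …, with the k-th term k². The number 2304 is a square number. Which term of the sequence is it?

48

We need n² = 2304, so n = √2304 = 48.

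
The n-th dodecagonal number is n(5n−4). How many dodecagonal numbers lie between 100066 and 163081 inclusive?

40

The n-th dodecagonal number is n(5n−4).
Smallest index with value ≥ 100066: n = 142 (giving 100252).
Largest index with value ≤ 163081: n = 181 (giving 163081).
Indices 142 through 181: 40 terms.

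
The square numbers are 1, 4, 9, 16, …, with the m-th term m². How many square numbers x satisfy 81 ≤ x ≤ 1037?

The n-th square number is n².
Smallest index with value ≥ 81: n = 9 (giving 81).
Largest index with value ≤ 1037: n = 32 (giving 1024).
Indices 9 through 32: 24 terms.

24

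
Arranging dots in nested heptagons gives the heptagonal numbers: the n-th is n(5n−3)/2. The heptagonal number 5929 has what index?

Set n(5n−3)/2 = 5929, giving 5n² − 3n − 11858 = 0.
The discriminant is 9 + 40·5929 = 237169, and √237169 = 487.
So n = (3 + 487) / 10 = 490/10 = 49.
Check: 49·(5·49 − 3)/2 = 5929. ✓

49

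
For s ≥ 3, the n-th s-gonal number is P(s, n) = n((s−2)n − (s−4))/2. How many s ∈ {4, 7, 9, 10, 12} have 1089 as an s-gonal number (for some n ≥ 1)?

2

s = 4: P(4, 33) = 1089. ✓
s = 7: P(7, 21) = 1071 and P(7, 22) = 1177; 1089 is not s-gonal.
s = 9: P(9, 18) = 1089. ✓
s = 10: P(10, 16) = 976 and P(10, 17) = 1105; 1089 is not s-gonal.
s = 12: P(12, 15) = 1065 and P(12, 16) = 1216; 1089 is not s-gonal.
Hits: s ∈ {4, 9} → 2.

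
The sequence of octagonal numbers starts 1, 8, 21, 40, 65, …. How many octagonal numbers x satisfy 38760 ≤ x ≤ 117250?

The n-th octagonal number is n(3n−2).
Smallest index with value ≥ 38760: n = 114 (giving 38760).
Largest index with value ≤ 117250: n = 198 (giving 117216).
Indices 114 through 198: 85 terms.

85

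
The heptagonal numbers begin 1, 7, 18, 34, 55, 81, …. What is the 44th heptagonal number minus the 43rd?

216

Consecutive heptagonal numbers differ by 5n − 4: here 5·44 − 4 = 216.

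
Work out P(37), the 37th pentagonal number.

37·(3·37 − 1)/2 = 37·110/2 = 37·55 = 2035.

2035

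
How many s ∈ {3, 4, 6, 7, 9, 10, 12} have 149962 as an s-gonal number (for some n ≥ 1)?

s = 3: P(3, 547) = 149878 and P(3, 548) = 150426; 149962 is not s-gonal.
s = 4: P(4, 387) = 149769 and P(4, 388) = 150544; 149962 is not s-gonal.
s = 6: P(6, 274) = 149878 and P(6, 275) = 150975; 149962 is not s-gonal.
s = 7: P(7, 245) = 149695 and P(7, 246) = 150921; 149962 is not s-gonal.
s = 9: P(9, 207) = 149454 and P(9, 208) = 150904; 149962 is not s-gonal.
s = 10: P(10, 194) = 149962. ✓
s = 12: P(12, 173) = 148953 and P(12, 174) = 150684; 149962 is not s-gonal.
Hits: s ∈ {10} → 1.

1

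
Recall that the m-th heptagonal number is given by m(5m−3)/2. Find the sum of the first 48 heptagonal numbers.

Σ i(5i−3)/2 = (5Σi² − 3Σi) / 2 over i = 1..48.
Σi = 1176 and Σi² = 38024.
(5·38024 − 3·1176) / 2 = 186592/2 = 93296.

93296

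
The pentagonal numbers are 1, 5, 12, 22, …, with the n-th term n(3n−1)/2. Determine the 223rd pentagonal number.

74482

The 223rd pentagonal number is n(3n−1)/2 with n = 223.
223·(3·223 − 1)/2 = 223·668/2 = 223·334 = 74482.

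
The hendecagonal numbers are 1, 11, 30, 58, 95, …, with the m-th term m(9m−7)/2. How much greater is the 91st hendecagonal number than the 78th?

91·(9·91 − 7)/2 = 36946 and 78·(9·78 − 7)/2 = 27105.
Difference: 36946 − 27105 = 9841.

9841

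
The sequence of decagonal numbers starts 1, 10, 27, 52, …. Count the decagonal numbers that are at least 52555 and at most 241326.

132

The n-th decagonal number is n(4n−3).
Smallest index with value ≥ 52555: n = 115 (giving 52555).
Largest index with value ≤ 241326: n = 246 (giving 241326).
Indices 115 through 246: 132 terms.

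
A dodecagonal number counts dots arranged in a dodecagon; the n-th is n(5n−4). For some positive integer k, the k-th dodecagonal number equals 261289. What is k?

Set n(5n−4) = 261289, giving 5n² − 4n − 261289 = 0.
The discriminant is 16 + 20·261289 = 5225796, and √5225796 = 2286.
So n = (4 + 2286) / 10 = 2290/10 = 229.
Check: 229·(5·229 − 4) = 261289. ✓

229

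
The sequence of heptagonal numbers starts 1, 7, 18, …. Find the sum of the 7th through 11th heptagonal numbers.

970

Σ i(5i−3)/2 = (5Σi² − 3Σi) / 2 over i = 7..11.
Σi = 66 − 21 = 45 and Σi² = 506 − 91 = 415.
(5·415 − 3·45) / 2 = 1940/2 = 970.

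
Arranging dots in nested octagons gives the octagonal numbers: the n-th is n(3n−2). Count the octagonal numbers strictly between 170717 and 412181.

The n-th octagonal number is n(3n−2).
Smallest index with value > 170717: n = 239 (giving 170885).
Largest index with value < 412181: n = 370 (giving 409960).
Indices 239 through 370: 132 terms.

132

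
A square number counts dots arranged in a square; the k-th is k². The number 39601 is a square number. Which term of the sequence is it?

199

We need n² = 39601, so n = √39601 = 199.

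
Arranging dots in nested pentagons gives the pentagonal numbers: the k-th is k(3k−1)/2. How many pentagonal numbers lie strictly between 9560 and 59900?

The n-th pentagonal number is n(3n−1)/2.
Smallest index with value > 9560: n = 81 (giving 9801).
Largest index with value < 59900: n = 199 (giving 59302).
Indices 81 through 199: 119 terms.

119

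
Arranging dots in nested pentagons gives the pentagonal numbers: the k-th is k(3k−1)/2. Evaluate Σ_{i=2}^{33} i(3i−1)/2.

Σ i(3i−1)/2 = (3Σi² − Σi) / 2 over i = 2..33.
Σi = 561 − 1 = 560 and Σi² = 12529 − 1 = 12528.
(3·12528 − 1·560) / 2 = 37024/2 = 18512.

18512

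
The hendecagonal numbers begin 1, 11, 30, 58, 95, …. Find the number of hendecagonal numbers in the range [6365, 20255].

30

The n-th hendecagonal number is n(9n−7)/2.
Smallest index with value ≥ 6365: n = 38 (giving 6365).
Largest index with value ≤ 20255: n = 67 (giving 19966).
Indices 38 through 67: 30 terms.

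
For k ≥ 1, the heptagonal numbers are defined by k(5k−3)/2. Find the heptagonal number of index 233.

233·(5·233 − 3)/2 = 233·1162/2 = 233·581 = 135373.

135373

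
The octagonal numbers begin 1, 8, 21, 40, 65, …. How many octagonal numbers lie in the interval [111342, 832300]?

The n-th octagonal number is n(3n−2).
Smallest index with value ≥ 111342: n = 193 (giving 111361).
Largest index with value ≤ 832300: n = 527 (giving 832133).
Indices 193 through 527: 335 terms.

335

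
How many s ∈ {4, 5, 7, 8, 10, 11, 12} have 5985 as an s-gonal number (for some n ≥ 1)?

s = 4: P(4, 77) = 5929 and P(4, 78) = 6084; 5985 is not s-gonal.
s = 5: P(5, 63) = 5922 and P(5, 64) = 6112; 5985 is not s-gonal.
s = 7: P(7, 49) = 5929 and P(7, 50) = 6175; 5985 is not s-gonal.
s = 8: P(8, 45) = 5985. ✓
s = 10: P(10, 39) = 5967 and P(10, 40) = 6280; 5985 is not s-gonal.
s = 11: P(11, 36) = 5706 and P(11, 37) = 6031; 5985 is not s-gonal.
s = 12: P(12, 35) = 5985. ✓
Hits: s ∈ {8, 12} → 2.

2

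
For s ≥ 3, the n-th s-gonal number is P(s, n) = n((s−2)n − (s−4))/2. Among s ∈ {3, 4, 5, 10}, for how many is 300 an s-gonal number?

1

s = 3: P(3, 24) = 300. ✓
s = 4: P(4, 17) = 289 and P(4, 18) = 324; 300 is not s-gonal.
s = 5: P(5, 14) = 287 and P(5, 15) = 330; 300 is not s-gonal.
s = 10: P(10, 9) = 297 and P(10, 10) = 370; 300 is not s-gonal.
Hits: s ∈ {3} → 1.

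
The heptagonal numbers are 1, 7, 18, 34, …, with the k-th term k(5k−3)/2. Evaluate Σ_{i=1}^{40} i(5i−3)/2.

54120

Σ i(5i−3)/2 = (5Σi² − 3Σi) / 2 over i = 1..40.
Σi = 820 and Σi² = 22140.
(5·22140 − 3·820) / 2 = 108240/2 = 54120.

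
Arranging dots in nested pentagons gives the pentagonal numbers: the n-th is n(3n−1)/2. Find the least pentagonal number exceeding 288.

330

Solve n(3n−1)/2 > 288 for integer n.
The largest n with value ≤ 288 is 14 (since 287 ≤ 288 < 330), so the first above is n = 15, value 330.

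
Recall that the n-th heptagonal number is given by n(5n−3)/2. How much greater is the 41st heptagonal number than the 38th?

41·(5·41 − 3)/2 = 4141 and 38·(5·38 − 3)/2 = 3553.
Difference: 4141 − 3553 = 588.

588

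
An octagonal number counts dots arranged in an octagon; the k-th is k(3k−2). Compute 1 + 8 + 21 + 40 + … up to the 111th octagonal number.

Σ i(3i−2) = 3Σi² − 2Σi over i = 1..111.
Σi = 6216 and Σi² = 462056.
3·462056 − 2·6216 = 1373736.

1373736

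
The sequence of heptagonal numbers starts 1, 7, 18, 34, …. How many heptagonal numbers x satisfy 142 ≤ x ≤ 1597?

18

The n-th heptagonal number is n(5n−3)/2.
Smallest index with value ≥ 142: n = 8 (giving 148).
Largest index with value ≤ 1597: n = 25 (giving 1525).
Indices 8 through 25: 18 terms.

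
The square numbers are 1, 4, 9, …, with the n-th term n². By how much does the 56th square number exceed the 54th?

56² = 3136 and 54² = 2916.
Difference: 3136 − 2916 = 220.

220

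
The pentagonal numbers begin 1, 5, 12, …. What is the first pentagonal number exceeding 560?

Solve n(3n−1)/2 > 560 for integer n.
The largest n with value ≤ 560 is 19 (since 532 ≤ 560 < 590), so the first above is n = 20, value 590.

590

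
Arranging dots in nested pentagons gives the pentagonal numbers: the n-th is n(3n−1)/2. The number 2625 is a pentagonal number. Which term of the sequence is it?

42

Set n(3n−1)/2 = 2625, giving 3n² − n − 5250 = 0.
So n = (1 + 251) / 6 = 252/6 = 42.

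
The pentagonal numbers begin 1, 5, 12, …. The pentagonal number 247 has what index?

13

Set n(3n−1)/2 = 247, giving 3n² − n − 494 = 0.
The discriminant is 1 + 24·247 = 5929, and √5929 = 77.
So n = (1 + 77) / 6 = 78/6 = 13.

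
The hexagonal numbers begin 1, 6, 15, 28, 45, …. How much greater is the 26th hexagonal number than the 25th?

Consecutive hexagonal numbers differ by 4n − 3: here 4·26 − 3 = 101.

101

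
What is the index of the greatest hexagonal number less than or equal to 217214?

Solve n(2n−1) ≤ 217214 for integer n.
n = 329 gives 216153 ≤ 217214, while n = 330 gives 217470 > 217214; so the answer is index 329.

329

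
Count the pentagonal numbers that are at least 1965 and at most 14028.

The n-th pentagonal number is n(3n−1)/2.
Smallest index with value ≥ 1965: n = 37 (giving 2035).
Largest index with value ≤ 14028: n = 96 (giving 13776).
Indices 37 through 96: 60 terms.

60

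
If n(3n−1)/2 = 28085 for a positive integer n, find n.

Set n(3n−1)/2 = 28085, giving 3n² − n − 56170 = 0.
The discriminant is 1 + 24·28085 = 674041, and √674041 = 821.
So n = (1 + 821) / 6 = 822/6 = 137.
Check: 137·(3·137 − 1)/2 = 28085. ✓

137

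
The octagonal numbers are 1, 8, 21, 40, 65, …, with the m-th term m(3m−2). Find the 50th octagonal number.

50·(3·50 − 2) = 50·148 = 7400.

7400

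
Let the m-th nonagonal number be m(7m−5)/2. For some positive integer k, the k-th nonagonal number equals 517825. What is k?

Set n(7n−5)/2 = 517825, giving 7n² − 5n − 1035650 = 0.
The discriminant is 25 + 56·517825 = 28998225, and √28998225 = 5385.
So n = (5 + 5385) / 14 = 5390/14 = 385.
Check: 385·(7·385 − 5)/2 = 517825. ✓

385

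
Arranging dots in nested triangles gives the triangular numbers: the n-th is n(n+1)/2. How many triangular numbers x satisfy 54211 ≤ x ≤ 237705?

The n-th triangular number is n(n+1)/2.
Smallest index with value ≥ 54211: n = 329 (giving 54285).
Largest index with value ≤ 237705: n = 689 (giving 237705).
Indices 329 through 689: 361 terms.

361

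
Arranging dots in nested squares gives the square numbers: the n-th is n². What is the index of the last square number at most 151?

Solve n² ≤ 151 for integer n.
n = 12 gives 144 ≤ 151, while n = 13 gives 169 > 151; so the answer is index 12.

12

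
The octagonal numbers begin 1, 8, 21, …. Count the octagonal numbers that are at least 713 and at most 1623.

8

The n-th octagonal number is n(3n−2).
Smallest index with value ≥ 713: n = 16 (giving 736).
Largest index with value ≤ 1623: n = 23 (giving 1541).
Indices 16 through 23: 8 terms.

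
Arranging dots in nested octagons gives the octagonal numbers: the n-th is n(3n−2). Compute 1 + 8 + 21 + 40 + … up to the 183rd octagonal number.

Σ i(3i−2) = 3Σi² − 2Σi over i = 1..183.
Σi = 16836 and Σi² = 2059604.
3·2059604 − 2·16836 = 6145140.

6145140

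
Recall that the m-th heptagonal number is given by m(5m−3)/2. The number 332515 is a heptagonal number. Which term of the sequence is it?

365

Set n(5n−3)/2 = 332515, giving 5n² − 3n − 665030 = 0.
The discriminant is 9 + 40·332515 = 13300609, and √13300609 = 3647.
So n = (3 + 3647) / 10 = 3650/10 = 365.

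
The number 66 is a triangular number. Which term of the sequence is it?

11

Set n(n+1)/2 = 66, giving n² + n − 132 = 0.
The discriminant is 1 + 8·66 = 529, and √529 = 23.
So n = (-1 + 23) / 2 = 22/2 = 11.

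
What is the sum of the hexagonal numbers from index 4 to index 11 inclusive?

Σ i(2i−1) = 2Σi² − Σi over i = 4..11.
Σi = 66 − 6 = 60 and Σi² = 506 − 14 = 492.
2·492 − 1·60 = 924.

924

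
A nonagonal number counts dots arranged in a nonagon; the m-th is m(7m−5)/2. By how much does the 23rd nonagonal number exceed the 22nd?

Consecutive nonagonal numbers differ by 7n − 6: here 7·23 − 6 = 155.

155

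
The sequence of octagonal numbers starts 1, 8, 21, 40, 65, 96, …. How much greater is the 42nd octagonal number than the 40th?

42·(3·42 − 2) = 5208 and 40·(3·40 − 2) = 4720.
Difference: 5208 − 4720 = 488.

488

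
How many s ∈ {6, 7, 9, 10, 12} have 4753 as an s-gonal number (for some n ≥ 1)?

1

s = 6: P(6, 49) = 4753. ✓
s = 7: P(7, 43) = 4558 and P(7, 44) = 4774; 4753 is not s-gonal.
s = 9: P(9, 37) = 4699 and P(9, 38) = 4959; 4753 is not s-gonal.
s = 10: P(10, 34) = 4522 and P(10, 35) = 4795; 4753 is not s-gonal.
s = 12: P(12, 31) = 4681 and P(12, 32) = 4992; 4753 is not s-gonal.
Hits: s ∈ {6} → 1.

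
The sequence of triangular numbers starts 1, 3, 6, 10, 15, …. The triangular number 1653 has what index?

57

Set n(n+1)/2 = 1653, giving n² + n − 3306 = 0.
The discriminant is 1 + 8·1653 = 13225, and √13225 = 115.
So n = (-1 + 115) / 2 = 114/2 = 57.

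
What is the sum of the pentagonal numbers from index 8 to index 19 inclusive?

Σ i(3i−1)/2 = (3Σi² − Σi) / 2 over i = 8..19.
Σi = 190 − 28 = 162 and Σi² = 2470 − 140 = 2330.
(3·2330 − 1·162) / 2 = 6828/2 = 3414.

3414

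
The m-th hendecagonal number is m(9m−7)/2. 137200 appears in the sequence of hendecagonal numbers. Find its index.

Set n(9n−7)/2 = 137200, giving 9n² − 7n − 274400 = 0.
The discriminant is 49 + 72·137200 = 9878449, and √9878449 = 3143.
So n = (7 + 3143) / 18 = 3150/18 = 175.
Check: 175·(9·175 − 7)/2 = 137200. ✓

175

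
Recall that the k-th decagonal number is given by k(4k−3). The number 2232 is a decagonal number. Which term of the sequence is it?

Set n(4n−3) = 2232, giving 4n² − 3n − 2232 = 0.
The discriminant is 9 + 16·2232 = 35721, and √35721 = 189.
So n = (3 + 189) / 8 = 192/8 = 24.

24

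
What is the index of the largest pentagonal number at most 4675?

Solve n(3n−1)/2 ≤ 4675 for integer n.
n = 55 gives 4510 ≤ 4675, while n = 56 gives 4676 > 4675; so the answer is index 55.

55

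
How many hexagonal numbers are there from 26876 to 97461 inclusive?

The n-th hexagonal number is n(2n−1).
Smallest index with value ≥ 26876: n = 117 (giving 27261).
Largest index with value ≤ 97461: n = 221 (giving 97461).
Indices 117 through 221: 105 terms.

105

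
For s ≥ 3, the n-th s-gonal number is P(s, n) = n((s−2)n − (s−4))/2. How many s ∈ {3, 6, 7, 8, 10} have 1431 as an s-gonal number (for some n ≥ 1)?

s = 3: P(3, 53) = 1431. ✓
s = 6: P(6, 27) = 1431. ✓
s = 7: P(7, 24) = 1404 and P(7, 25) = 1525; 1431 is not s-gonal.
s = 8: P(8, 22) = 1408 and P(8, 23) = 1541; 1431 is not s-gonal.
s = 10: P(10, 19) = 1387 and P(10, 20) = 1540; 1431 is not s-gonal.
Hits: s ∈ {3, 6} → 2.

2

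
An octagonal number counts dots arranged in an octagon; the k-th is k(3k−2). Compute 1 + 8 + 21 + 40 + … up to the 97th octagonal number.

Σ i(3i−2) = 3Σi² − 2Σi over i = 1..97.
Σi = 4753 and Σi² = 308945.
3·308945 − 2·4753 = 917329.

917329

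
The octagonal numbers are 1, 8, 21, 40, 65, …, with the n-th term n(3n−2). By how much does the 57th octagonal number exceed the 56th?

337

Consecutive octagonal numbers differ by 6n − 5: here 6·57 − 5 = 337.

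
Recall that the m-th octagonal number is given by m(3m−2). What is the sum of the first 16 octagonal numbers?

Σ i(3i−2) = 3Σi² − 2Σi over i = 1..16.
Σi = 136 and Σi² = 1496.
3·1496 − 2·136 = 4216.

4216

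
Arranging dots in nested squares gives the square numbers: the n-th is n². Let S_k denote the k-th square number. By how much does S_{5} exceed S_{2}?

21

5² = 25 and 2² = 4.
Difference: 25 − 4 = 21.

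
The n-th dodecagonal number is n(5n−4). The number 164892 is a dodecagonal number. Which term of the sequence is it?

182

Set n(5n−4) = 164892, giving 5n² − 4n − 164892 = 0.
The discriminant is 16 + 20·164892 = 3297856, and √3297856 = 1816.
So n = (4 + 1816) / 10 = 1820/10 = 182.
Check: 182·(5·182 − 4) = 164892. ✓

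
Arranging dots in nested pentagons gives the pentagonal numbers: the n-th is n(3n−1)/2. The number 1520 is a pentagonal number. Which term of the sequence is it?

32

Set n(3n−1)/2 = 1520, giving 3n² − n − 3040 = 0.
The discriminant is 1 + 24·1520 = 36481, and √36481 = 191.
So n = (1 + 191) / 6 = 192/6 = 32.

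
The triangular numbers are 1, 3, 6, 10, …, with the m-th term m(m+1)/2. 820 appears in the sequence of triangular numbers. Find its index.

Set n(n+1)/2 = 820, giving n² + n − 1640 = 0.
So n = (-1 + 81) / 2 = 80/2 = 40.

40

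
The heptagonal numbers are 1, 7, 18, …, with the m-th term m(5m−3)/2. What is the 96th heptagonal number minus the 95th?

476

Consecutive heptagonal numbers differ by 5n − 4: here 5·96 − 4 = 476.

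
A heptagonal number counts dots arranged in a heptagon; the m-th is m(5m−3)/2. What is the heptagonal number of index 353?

The 353rd heptagonal number is n(5n−3)/2 with n = 353.
353·(5·353 − 3)/2 = 353·1762/2 = 353·881 = 310993.

310993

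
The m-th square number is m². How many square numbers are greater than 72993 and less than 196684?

The n-th square number is n².
Smallest index with value > 72993: n = 271 (giving 73441).
Largest index with value < 196684: n = 443 (giving 196249).
Indices 271 through 443: 173 terms.

173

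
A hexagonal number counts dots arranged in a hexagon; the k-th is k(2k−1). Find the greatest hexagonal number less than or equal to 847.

Solve n(2n−1) ≤ 847 for integer n.
n = 20 gives 780 ≤ 847, while n = 21 gives 861 > 847; so the answer is 780.

780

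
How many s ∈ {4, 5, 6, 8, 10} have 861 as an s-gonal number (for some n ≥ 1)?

1

s = 4: P(4, 29) = 841 and P(4, 30) = 900; 861 is not s-gonal.
s = 5: P(5, 24) = 852 and P(5, 25) = 925; 861 is not s-gonal.
s = 6: P(6, 21) = 861. ✓
s = 8: P(8, 17) = 833 and P(8, 18) = 936; 861 is not s-gonal.
s = 10: P(10, 15) = 855 and P(10, 16) = 976; 861 is not s-gonal.
Hits: s ∈ {6} → 1.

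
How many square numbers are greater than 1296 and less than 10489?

The n-th square number is n².
Smallest index with value > 1296: n = 37 (giving 1369).
Largest index with value < 10489: n = 102 (giving 10404).
Indices 37 through 102: 66 terms.

66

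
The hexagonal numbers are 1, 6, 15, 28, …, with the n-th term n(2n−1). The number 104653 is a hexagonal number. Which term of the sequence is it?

Set n(2n−1) = 104653, giving 2n² − n − 104653 = 0.
The discriminant is 1 + 8·104653 = 837225, and √837225 = 915.
So n = (1 + 915) / 4 = 916/4 = 229.
Check: 229·(2·229 − 1) = 104653. ✓

229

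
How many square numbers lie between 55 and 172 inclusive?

6

The n-th square number is n².
Smallest index with value ≥ 55: n = 8 (giving 64).
Largest index with value ≤ 172: n = 13 (giving 169).
Indices 8 through 13: 6 terms.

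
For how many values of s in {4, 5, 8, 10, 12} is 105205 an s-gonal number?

1

s = 4: P(4, 324) = 104976 and P(4, 325) = 105625; 105205 is not s-gonal.
s = 5: P(5, 265) = 105205. ✓
s = 8: P(8, 187) = 104533 and P(8, 188) = 105656; 105205 is not s-gonal.
s = 10: P(10, 162) = 104490 and P(10, 163) = 105787; 105205 is not s-gonal.
s = 12: P(12, 145) = 104545 and P(12, 146) = 105996; 105205 is not s-gonal.
Hits: s ∈ {5} → 1.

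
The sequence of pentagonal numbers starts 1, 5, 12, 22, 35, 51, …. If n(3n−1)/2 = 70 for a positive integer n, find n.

Set n(3n−1)/2 = 70, giving 3n² − n − 140 = 0.
The discriminant is 1 + 24·70 = 1681, and √1681 = 41.
So n = (1 + 41) / 6 = 42/6 = 7.
Check: 7·(3·7 − 1)/2 = 70. ✓

7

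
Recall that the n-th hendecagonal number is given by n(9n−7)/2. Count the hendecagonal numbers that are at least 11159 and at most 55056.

The n-th hendecagonal number is n(9n−7)/2.
Smallest index with value ≥ 11159: n = 51 (giving 11526).
Largest index with value ≤ 55056: n = 111 (giving 55056).
Indices 51 through 111: 61 terms.

61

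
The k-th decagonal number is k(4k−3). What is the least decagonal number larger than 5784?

Solve n(4n−3) > 5784 for integer n.
The largest n with value ≤ 5784 is 38 (since 5662 ≤ 5784 < 5967), so the first above is n = 39, value 5967.

5967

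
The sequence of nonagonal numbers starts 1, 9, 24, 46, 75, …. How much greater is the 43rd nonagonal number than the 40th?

864

43·(7·43 − 5)/2 = 6364 and 40·(7·40 − 5)/2 = 5500.
Difference: 6364 − 5500 = 864.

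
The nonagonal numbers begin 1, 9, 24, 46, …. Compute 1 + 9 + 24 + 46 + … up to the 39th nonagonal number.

Σ i(7i−5)/2 = (7Σi² − 5Σi) / 2 over i = 1..39.
Σi = 780 and Σi² = 20540.
(7·20540 − 5·780) / 2 = 139880/2 = 69940.

69940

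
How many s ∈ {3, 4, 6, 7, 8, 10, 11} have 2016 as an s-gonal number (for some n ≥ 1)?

2

s = 3: P(3, 63) = 2016. ✓
s = 4: P(4, 44) = 1936 and P(4, 45) = 2025; 2016 is not s-gonal.
s = 6: P(6, 32) = 2016. ✓
s = 7: P(7, 28) = 1918 and P(7, 29) = 2059; 2016 is not s-gonal.
s = 8: P(8, 26) = 1976 and P(8, 27) = 2133; 2016 is not s-gonal.
s = 10: P(10, 22) = 1870 and P(10, 23) = 2047; 2016 is not s-gonal.
s = 11: P(11, 21) = 1911 and P(11, 22) = 2101; 2016 is not s-gonal.
Hits: s ∈ {3, 6} → 2.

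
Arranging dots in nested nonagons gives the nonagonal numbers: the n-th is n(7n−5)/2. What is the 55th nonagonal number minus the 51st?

1474

55·(7·55 − 5)/2 = 10450 and 51·(7·51 − 5)/2 = 8976.
Difference: 10450 − 8976 = 1474.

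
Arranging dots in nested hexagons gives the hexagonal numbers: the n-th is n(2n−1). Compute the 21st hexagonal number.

861

21·(2·21 − 1) = 21·41 = 861.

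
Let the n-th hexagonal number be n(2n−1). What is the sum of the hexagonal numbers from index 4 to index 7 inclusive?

Σ i(2i−1) = 2Σi² − Σi over i = 4..7.
Σi = 28 − 6 = 22 and Σi² = 140 − 14 = 126.
2·126 − 1·22 = 230.

230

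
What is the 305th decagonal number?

The 305th decagonal number is n(4n−3) with n = 305.
305·(4·305 − 3) = 305·1217 = 371185.

371185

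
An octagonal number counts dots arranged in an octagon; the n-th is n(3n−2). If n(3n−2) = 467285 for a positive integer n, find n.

Set n(3n−2) = 467285, giving 3n² − 2n − 467285 = 0.
The discriminant is 4 + 12·467285 = 5607424, and √5607424 = 2368.
So n = (2 + 2368) / 6 = 2370/6 = 395.

395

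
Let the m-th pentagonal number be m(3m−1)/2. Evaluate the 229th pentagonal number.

78547

The 229th pentagonal number is n(3n−1)/2 with n = 229.
229·(3·229 − 1)/2 = 229·686/2 = 229·343 = 78547.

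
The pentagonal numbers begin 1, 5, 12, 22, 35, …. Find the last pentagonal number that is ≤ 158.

145

Solve n(3n−1)/2 ≤ 158 for integer n.
n = 10 gives 145 ≤ 158, while n = 11 gives 176 > 158; so the answer is 145.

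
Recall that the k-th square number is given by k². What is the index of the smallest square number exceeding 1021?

Solve n² > 1021 for integer n.
The largest n with value ≤ 1021 is 31 (since 961 ≤ 1021 < 1024), so the first above is n = 32, value 1024.

32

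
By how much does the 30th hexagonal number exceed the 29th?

Consecutive hexagonal numbers differ by 4n − 3: here 4·30 − 3 = 117.

117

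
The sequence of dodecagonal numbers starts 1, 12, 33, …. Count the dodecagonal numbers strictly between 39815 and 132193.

73

The n-th dodecagonal number is n(5n−4).
Smallest index with value > 39815: n = 90 (giving 40140).
Largest index with value < 132193: n = 162 (giving 130572).
Indices 90 through 162: 73 terms.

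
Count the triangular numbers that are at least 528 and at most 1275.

19

The n-th triangular number is n(n+1)/2.
Smallest index with value ≥ 528: n = 32 (giving 528).
Largest index with value ≤ 1275: n = 50 (giving 1275).
Indices 32 through 50: 19 terms.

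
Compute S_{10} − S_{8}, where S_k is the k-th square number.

10² = 100 and 8² = 64.
Difference: 100 − 64 = 36.

36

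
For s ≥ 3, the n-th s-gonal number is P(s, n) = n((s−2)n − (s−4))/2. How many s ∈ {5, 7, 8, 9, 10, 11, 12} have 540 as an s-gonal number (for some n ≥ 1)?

2

s = 5: P(5, 19) = 532 and P(5, 20) = 590; 540 is not s-gonal.
s = 7: P(7, 15) = 540. ✓
s = 8: P(8, 13) = 481 and P(8, 14) = 560; 540 is not s-gonal.
s = 9: P(9, 12) = 474 and P(9, 13) = 559; 540 is not s-gonal.
s = 10: P(10, 12) = 540. ✓
s = 11: P(11, 11) = 506 and P(11, 12) = 606; 540 is not s-gonal.
s = 12: P(12, 10) = 460 and P(12, 11) = 561; 540 is not s-gonal.
Hits: s ∈ {7, 10} → 2.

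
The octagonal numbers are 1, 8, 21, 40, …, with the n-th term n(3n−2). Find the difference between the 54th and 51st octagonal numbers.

54·(3·54 − 2) = 8640 and 51·(3·51 − 2) = 7701.
Difference: 8640 − 7701 = 939.

939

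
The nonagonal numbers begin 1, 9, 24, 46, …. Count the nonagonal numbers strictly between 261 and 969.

The n-th nonagonal number is n(7n−5)/2.
Smallest index with value > 261: n = 10 (giving 325).
Largest index with value < 969: n = 16 (giving 856).
Indices 10 through 16: 7 terms.

7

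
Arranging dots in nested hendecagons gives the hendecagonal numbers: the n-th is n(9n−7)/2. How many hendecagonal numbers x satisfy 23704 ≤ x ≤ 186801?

The n-th hendecagonal number is n(9n−7)/2.
Smallest index with value ≥ 23704: n = 73 (giving 23725).
Largest index with value ≤ 186801: n = 204 (giving 186558).
Indices 73 through 204: 132 terms.

132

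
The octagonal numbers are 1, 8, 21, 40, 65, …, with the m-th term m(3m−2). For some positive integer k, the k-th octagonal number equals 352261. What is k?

Set n(3n−2) = 352261, giving 3n² − 2n − 352261 = 0.
The discriminant is 4 + 12·352261 = 4227136, and √4227136 = 2056.
So n = (2 + 2056) / 6 = 2058/6 = 343.
Check: 343·(3·343 − 2) = 352261. ✓

343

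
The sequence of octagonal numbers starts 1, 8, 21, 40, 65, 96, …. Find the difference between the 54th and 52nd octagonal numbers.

632

54·(3·54 − 2) = 8640 and 52·(3·52 − 2) = 8008.
Difference: 8640 − 8008 = 632.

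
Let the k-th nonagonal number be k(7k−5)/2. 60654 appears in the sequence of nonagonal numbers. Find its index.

132

Set n(7n−5)/2 = 60654, giving 7n² − 5n − 121308 = 0.
The discriminant is 25 + 56·60654 = 3396649, and √3396649 = 1843.
So n = (5 + 1843) / 14 = 1848/14 = 132.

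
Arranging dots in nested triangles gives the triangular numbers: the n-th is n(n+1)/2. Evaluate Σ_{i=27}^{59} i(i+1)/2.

Σ i(i+1)/2 = (Σi² + Σi) / 2 over i = 27..59.
Σi = 1770 − 351 = 1419 and Σi² = 70210 − 6201 = 64009.
(1·64009 + 1·1419) / 2 = 65428/2 = 32714.

32714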